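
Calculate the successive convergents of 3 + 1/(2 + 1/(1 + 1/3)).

Using the convergent recurrence p_i = a_i*p_{i-1} + p_{i-2}, q_i = a_i*q_{i-1} + q_{i-2} with p_{-2}=0, p_{-1}=1, q_{-2}=1, q_{-1}=0:
  i=0: a_0=3, p_0 = 3*1 + 0 = 3, q_0 = 3*0 + 1 = 1.
  i=1: a_1=2, p_1 = 2*3 + 1 = 7, q_1 = 2*1 + 0 = 2.
  i=2: a_2=1, p_2 = 1*7 + 3 = 10, q_2 = 1*2 + 1 = 3.
  i=3: a_3=3, p_3 = 3*10 + 7 = 37, q_3 = 3*3 + 2 = 11.

3/1, 7/2, 10/3, 37/11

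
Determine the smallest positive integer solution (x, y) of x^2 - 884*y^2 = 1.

(x, y) = (1665, 56)

First expand sqrt(884) as a continued fraction. With x_i = (sqrt(884) + m_i)/d_i and (m_0, d_0) = (0, 1): a_0 = floor(sqrt(884)) = 29, since 29^2 = 841 <= 884 < 900 = 30^2.
Iterate m_{i+1} = d_i*a_i - m_i, d_{i+1} = (884 - m_{i+1}^2)/d_i, a_{i+1} = floor((a_0 + m_{i+1})/d_{i+1}):
  m_1 = 1*29 - 0 = 29, d_1 = (884 - 29^2)/1 = 43/1 = 43, a_1 = floor((29 + 29)/43) = 1.
  m_2 = 43*1 - 29 = 14, d_2 = (884 - 14^2)/43 = 688/43 = 16, a_2 = floor((29 + 14)/16) = 2.
  m_3 = 16*2 - 14 = 18, d_3 = (884 - 18^2)/16 = 560/16 = 35, a_3 = floor((29 + 18)/35) = 1.
  m_4 = 35*1 - 18 = 17, d_4 = (884 - 17^2)/35 = 595/35 = 17, a_4 = floor((29 + 17)/17) = 2.
  m_5 = 17*2 - 17 = 17, d_5 = (884 - 17^2)/17 = 595/17 = 35, a_5 = floor((29 + 17)/35) = 1.
  m_6 = 35*1 - 17 = 18, d_6 = (884 - 18^2)/35 = 560/35 = 16, a_6 = floor((29 + 18)/16) = 2.
  m_7 = 16*2 - 18 = 14, d_7 = (884 - 14^2)/16 = 688/16 = 43, a_7 = floor((29 + 14)/43) = 1.
  m_8 = 43*1 - 14 = 29, d_8 = (884 - 29^2)/43 = 43/43 = 1, a_8 = floor((29 + 29)/1) = 58.
  m_9 = 1*58 - 29 = 29, d_9 = (884 - 29^2)/1 = 43/1 = 43: (m_9, d_9) = (m_1, d_1) = (29, 43), so from here the quotients repeat a_1, ..., a_8; the period length is 8.
So sqrt(884) = [29; (1, 2, 1, 2, 1, 2, 1, 58)] with period length k = 8.
k is even, so the fundamental solution of x^2 - 884y^2 = 1 is (p_{k-1}, q_{k-1}) = (p_7, q_7); compute convergents through index 7.
Convergents (p_i = a_i*p_{i-1} + p_{i-2}, q_i = a_i*q_{i-1} + q_{i-2} with p_{-2}=0, p_{-1}=1, q_{-2}=1, q_{-1}=0):
  i=0: a_0=29, p_0 = 29*1 + 0 = 29, q_0 = 29*0 + 1 = 1.
  i=1: a_1=1, p_1 = 1*29 + 1 = 30, q_1 = 1*1 + 0 = 1.
  i=2: a_2=2, p_2 = 2*30 + 29 = 89, q_2 = 2*1 + 1 = 3.
  i=3: a_3=1, p_3 = 1*89 + 30 = 119, q_3 = 1*3 + 1 = 4.
  i=4: a_4=2, p_4 = 2*119 + 89 = 327, q_4 = 2*4 + 3 = 11.
  i=5: a_5=1, p_5 = 1*327 + 119 = 446, q_5 = 1*11 + 4 = 15.
  i=6: a_6=2, p_6 = 2*446 + 327 = 1219, q_6 = 2*15 + 11 = 41.
  i=7: a_7=1, p_7 = 1*1219 + 446 = 1665, q_7 = 1*41 + 15 = 56.
Check: 1665^2 - 884*56^2 = 2772225 - 2772224 = 1, so (x, y) = (1665, 56) solves the equation, and by the theorem it is the least positive solution.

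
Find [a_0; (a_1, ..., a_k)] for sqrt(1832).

Write x_i = (sqrt(1832) + m_i)/d_i with (m_0, d_0) = (0, 1). a_0 = floor(sqrt(1832)) = 42, since 42^2 = 1764 <= 1832 < 1849 = 43^2.
Iterate m_{i+1} = d_i*a_i - m_i, d_{i+1} = (1832 - m_{i+1}^2)/d_i, a_{i+1} = floor((a_0 + m_{i+1})/d_{i+1}):
  m_1 = 1*42 - 0 = 42, d_1 = (1832 - 42^2)/1 = 68/1 = 68, a_1 = floor((42 + 42)/68) = 1.
  m_2 = 68*1 - 42 = 26, d_2 = (1832 - 26^2)/68 = 1156/68 = 17, a_2 = floor((42 + 26)/17) = 4.
  m_3 = 17*4 - 26 = 42, d_3 = (1832 - 42^2)/17 = 68/17 = 4, a_3 = floor((42 + 42)/4) = 21.
  m_4 = 4*21 - 42 = 42, d_4 = (1832 - 42^2)/4 = 68/4 = 17, a_4 = floor((42 + 42)/17) = 4.
  m_5 = 17*4 - 42 = 26, d_5 = (1832 - 26^2)/17 = 1156/17 = 68, a_5 = floor((42 + 26)/68) = 1.
  m_6 = 68*1 - 26 = 42, d_6 = (1832 - 42^2)/68 = 68/68 = 1, a_6 = floor((42 + 42)/1) = 84.
  m_7 = 1*84 - 42 = 42, d_7 = (1832 - 42^2)/1 = 68/1 = 68: (m_7, d_7) = (m_1, d_1) = (42, 68), so from here the quotients repeat a_1, ..., a_6; the period length is 6.
Hence the expansion of sqrt(1832) is a_0 = 42 followed by the repeating block 1, 4, 21, 4, 1, 84 (period 6).

[42; (1, 4, 21, 4, 1, 84)]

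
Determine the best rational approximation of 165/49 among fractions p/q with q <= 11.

Expand x = 165/49 as a continued fraction with the Euclidean algorithm:
  165 = 3*49 + 18, so a_0 = 3.
  49 = 2*18 + 13, so a_1 = 2.
  18 = 1*13 + 5, so a_2 = 1.
  13 = 2*5 + 3, so a_3 = 2.
  5 = 1*3 + 2, so a_4 = 1.
  3 = 1*2 + 1, so a_5 = 1.
  2 = 2*1 + 0, so a_6 = 2.
so x = [3; 2, 1, 2, 1, 1, 2].
Convergents (p_i = a_i*p_{i-1} + p_{i-2}, q_i = a_i*q_{i-1} + q_{i-2} with p_{-2}=0, p_{-1}=1, q_{-2}=1, q_{-1}=0), until the denominator exceeds 11:
  i=0: a_0=3, p_0 = 3*1 + 0 = 3, q_0 = 3*0 + 1 = 1.
  i=1: a_1=2, p_1 = 2*3 + 1 = 7, q_1 = 2*1 + 0 = 2.
  i=2: a_2=1, p_2 = 1*7 + 3 = 10, q_2 = 1*2 + 1 = 3.
  i=3: a_3=2, p_3 = 2*10 + 7 = 27, q_3 = 2*3 + 2 = 8.
  i=4: a_4=1, p_4 = 1*27 + 10 = 37, q_4 = 1*8 + 3 = 11.
  i=5: a_5=1, p_5 = 1*37 + 27 = 64, q_5 = 1*11 + 8 = 19.
q_5 = 19 > 11, so the last convergent with denominator <= 11 is p_4/q_4 = 37/11.
The closest fraction with denominator <= 11 is either p_4/q_4 or the intermediate fraction (k*p_4 + p_3)/(k*q_4 + q_3) with the largest k >= 1 whose denominator stays <= 11; these approach x as k grows, and every other convergent or intermediate fraction in range is farther away.
Largest k: floor((11 - q_3)/q_4) = floor((11 - 8)/11) = 0.
Since k = 0, no intermediate fraction beyond p_4/q_4 has denominator <= 11, so the convergent 37/11 is the closest (its error is |165*11 - 37*49|/(49*11) = 2/539).

37/11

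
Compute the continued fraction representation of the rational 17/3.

Run the Euclidean algorithm on 17 and 3; the successive quotients are the partial quotients a_0, a_1, ... (each step inverts the fractional part left over by the previous one):
  17 = 5*3 + 2, so a_0 = 5.
  3 = 1*2 + 1, so a_1 = 1.
  2 = 2*1 + 0, so a_2 = 2.
The remainder reaches 0 after 3 divisions, so the expansion has 3 partial quotients, read off in order.

[5; 1, 2]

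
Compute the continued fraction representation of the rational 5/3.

Run the Euclidean algorithm on 5 and 3; the successive quotients are the partial quotients a_0, a_1, ... (each step inverts the fractional part left over by the previous one):
  5 = 1*3 + 2, so a_0 = 1.
  3 = 1*2 + 1, so a_1 = 1.
  2 = 2*1 + 0, so a_2 = 2.
The remainder reaches 0 after 3 divisions, so the expansion has 3 partial quotients, read off in order.

[1; 1, 2]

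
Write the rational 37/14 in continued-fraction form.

[2; 1, 1, 1, 4]

Run the Euclidean algorithm on 37 and 14; the successive quotients are the partial quotients a_0, a_1, ... (each step inverts the fractional part left over by the previous one):
  37 = 2*14 + 9, so a_0 = 2.
  14 = 1*9 + 5, so a_1 = 1.
  9 = 1*5 + 4, so a_2 = 1.
  5 = 1*4 + 1, so a_3 = 1.
  4 = 4*1 + 0, so a_4 = 4.
The remainder reaches 0 after 5 divisions, so the expansion has 5 partial quotients, read off in order.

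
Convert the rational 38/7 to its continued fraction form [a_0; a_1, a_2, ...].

Run the Euclidean algorithm on 38 and 7; the successive quotients are the partial quotients a_0, a_1, ... (each step inverts the fractional part left over by the previous one):
  38 = 5*7 + 3, so a_0 = 5.
  7 = 2*3 + 1, so a_1 = 2.
  3 = 3*1 + 0, so a_2 = 3.
The remainder reaches 0 after 3 divisions, so the expansion has 3 partial quotients, read off in order.

[5; 2, 3]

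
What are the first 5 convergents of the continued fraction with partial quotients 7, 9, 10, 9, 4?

Using the convergent recurrence p_i = a_i*p_{i-1} + p_{i-2}, q_i = a_i*q_{i-1} + q_{i-2} with p_{-2}=0, p_{-1}=1, q_{-2}=1, q_{-1}=0:
  i=0: a_0=7, p_0 = 7*1 + 0 = 7, q_0 = 7*0 + 1 = 1.
  i=1: a_1=9, p_1 = 9*7 + 1 = 64, q_1 = 9*1 + 0 = 9.
  i=2: a_2=10, p_2 = 10*64 + 7 = 647, q_2 = 10*9 + 1 = 91.
  i=3: a_3=9, p_3 = 9*647 + 64 = 5887, q_3 = 9*91 + 9 = 828.
  i=4: a_4=4, p_4 = 4*5887 + 647 = 24195, q_4 = 4*828 + 91 = 3403.

7/1, 64/9, 647/91, 5887/828, 24195/3403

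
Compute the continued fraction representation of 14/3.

[4; 1, 2]

Run the Euclidean algorithm on 14 and 3; the successive quotients are the partial quotients a_0, a_1, ... (each step inverts the fractional part left over by the previous one):
  14 = 4*3 + 2, so a_0 = 4.
  3 = 1*2 + 1, so a_1 = 1.
  2 = 2*1 + 0, so a_2 = 2.
The remainder reaches 0 after 3 divisions, so the expansion has 3 partial quotients, read off in order.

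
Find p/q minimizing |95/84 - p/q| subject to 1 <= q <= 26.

Expand x = 95/84 as a continued fraction with the Euclidean algorithm:
  95 = 1*84 + 11, so a_0 = 1.
  84 = 7*11 + 7, so a_1 = 7.
  11 = 1*7 + 4, so a_2 = 1.
  7 = 1*4 + 3, so a_3 = 1.
  4 = 1*3 + 1, so a_4 = 1.
  3 = 3*1 + 0, so a_5 = 3.
so x = [1; 7, 1, 1, 1, 3].
Convergents (p_i = a_i*p_{i-1} + p_{i-2}, q_i = a_i*q_{i-1} + q_{i-2} with p_{-2}=0, p_{-1}=1, q_{-2}=1, q_{-1}=0), until the denominator exceeds 26:
  i=0: a_0=1, p_0 = 1*1 + 0 = 1, q_0 = 1*0 + 1 = 1.
  i=1: a_1=7, p_1 = 7*1 + 1 = 8, q_1 = 7*1 + 0 = 7.
  i=2: a_2=1, p_2 = 1*8 + 1 = 9, q_2 = 1*7 + 1 = 8.
  i=3: a_3=1, p_3 = 1*9 + 8 = 17, q_3 = 1*8 + 7 = 15.
  i=4: a_4=1, p_4 = 1*17 + 9 = 26, q_4 = 1*15 + 8 = 23.
  i=5: a_5=3, p_5 = 3*26 + 17 = 95, q_5 = 3*23 + 15 = 84.
q_5 = 84 > 26, so the last convergent with denominator <= 26 is p_4/q_4 = 26/23.
The closest fraction with denominator <= 26 is either p_4/q_4 or the intermediate fraction (k*p_4 + p_3)/(k*q_4 + q_3) with the largest k >= 1 whose denominator stays <= 26; these approach x as k grows, and every other convergent or intermediate fraction in range is farther away.
Largest k: floor((26 - q_3)/q_4) = floor((26 - 15)/23) = 0.
Since k = 0, no intermediate fraction beyond p_4/q_4 has denominator <= 26, so the convergent 26/23 is the closest (its error is |95*23 - 26*84|/(84*23) = 1/1932).

26/23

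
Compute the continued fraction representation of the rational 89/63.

Run the Euclidean algorithm on 89 and 63; the successive quotients are the partial quotients a_0, a_1, ... (each step inverts the fractional part left over by the previous one):
  89 = 1*63 + 26, so a_0 = 1.
  63 = 2*26 + 11, so a_1 = 2.
  26 = 2*11 + 4, so a_2 = 2.
  11 = 2*4 + 3, so a_3 = 2.
  4 = 1*3 + 1, so a_4 = 1.
  3 = 3*1 + 0, so a_5 = 3.
The remainder reaches 0 after 6 divisions, so the expansion has 6 partial quotients, read off in order.

[1; 2, 2, 2, 1, 3]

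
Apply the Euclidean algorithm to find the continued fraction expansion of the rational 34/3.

Run the Euclidean algorithm on 34 and 3; the successive quotients are the partial quotients a_0, a_1, ... (each step inverts the fractional part left over by the previous one):
  34 = 11*3 + 1, so a_0 = 11.
  3 = 3*1 + 0, so a_1 = 3.
The remainder reaches 0 after 2 divisions, so the expansion has 2 partial quotients, read off in order.

[11; 3]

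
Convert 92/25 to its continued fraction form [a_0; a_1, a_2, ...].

[3; 1, 2, 8]

Run the Euclidean algorithm on 92 and 25; the successive quotients are the partial quotients a_0, a_1, ... (each step inverts the fractional part left over by the previous one):
  92 = 3*25 + 17, so a_0 = 3.
  25 = 1*17 + 8, so a_1 = 1.
  17 = 2*8 + 1, so a_2 = 2.
  8 = 8*1 + 0, so a_3 = 8.
The remainder reaches 0 after 4 divisions, so the expansion has 4 partial quotients, read off in order.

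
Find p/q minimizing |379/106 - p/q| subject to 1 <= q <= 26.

Expand x = 379/106 as a continued fraction with the Euclidean algorithm:
  379 = 3*106 + 61, so a_0 = 3.
  106 = 1*61 + 45, so a_1 = 1.
  61 = 1*45 + 16, so a_2 = 1.
  45 = 2*16 + 13, so a_3 = 2.
  16 = 1*13 + 3, so a_4 = 1.
  13 = 4*3 + 1, so a_5 = 4.
  3 = 3*1 + 0, so a_6 = 3.
so x = [3; 1, 1, 2, 1, 4, 3].
Convergents (p_i = a_i*p_{i-1} + p_{i-2}, q_i = a_i*q_{i-1} + q_{i-2} with p_{-2}=0, p_{-1}=1, q_{-2}=1, q_{-1}=0), until the denominator exceeds 26:
  i=0: a_0=3, p_0 = 3*1 + 0 = 3, q_0 = 3*0 + 1 = 1.
  i=1: a_1=1, p_1 = 1*3 + 1 = 4, q_1 = 1*1 + 0 = 1.
  i=2: a_2=1, p_2 = 1*4 + 3 = 7, q_2 = 1*1 + 1 = 2.
  i=3: a_3=2, p_3 = 2*7 + 4 = 18, q_3 = 2*2 + 1 = 5.
  i=4: a_4=1, p_4 = 1*18 + 7 = 25, q_4 = 1*5 + 2 = 7.
  i=5: a_5=4, p_5 = 4*25 + 18 = 118, q_5 = 4*7 + 5 = 33.
q_5 = 33 > 26, so the last convergent with denominator <= 26 is p_4/q_4 = 25/7.
The closest fraction with denominator <= 26 is either p_4/q_4 or the intermediate fraction (k*p_4 + p_3)/(k*q_4 + q_3) with the largest k >= 1 whose denominator stays <= 26; these approach x as k grows, and every other convergent or intermediate fraction in range is farther away.
Largest k: floor((26 - q_3)/q_4) = floor((26 - 5)/7) = 3.
That gives (3*25 + 18)/(3*7 + 5) = 93/26.
Compare the errors: |x - 25/7| = |379*7 - 25*106|/(106*7) = 3/742, and |x - 93/26| = |379*26 - 93*106|/(106*26) = 4/2756.
Cross-multiplying, 4*742 = 2968 < 8268 = 3*2756, so 4/2756 is smaller: the intermediate fraction 93/26 is closer to x than 25/7.

93/26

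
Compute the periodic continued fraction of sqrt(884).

Write x_i = (sqrt(884) + m_i)/d_i with (m_0, d_0) = (0, 1). a_0 = floor(sqrt(884)) = 29, since 29^2 = 841 <= 884 < 900 = 30^2.
Iterate m_{i+1} = d_i*a_i - m_i, d_{i+1} = (884 - m_{i+1}^2)/d_i, a_{i+1} = floor((a_0 + m_{i+1})/d_{i+1}):
  m_1 = 1*29 - 0 = 29, d_1 = (884 - 29^2)/1 = 43/1 = 43, a_1 = floor((29 + 29)/43) = 1.
  m_2 = 43*1 - 29 = 14, d_2 = (884 - 14^2)/43 = 688/43 = 16, a_2 = floor((29 + 14)/16) = 2.
  m_3 = 16*2 - 14 = 18, d_3 = (884 - 18^2)/16 = 560/16 = 35, a_3 = floor((29 + 18)/35) = 1.
  m_4 = 35*1 - 18 = 17, d_4 = (884 - 17^2)/35 = 595/35 = 17, a_4 = floor((29 + 17)/17) = 2.
  m_5 = 17*2 - 17 = 17, d_5 = (884 - 17^2)/17 = 595/17 = 35, a_5 = floor((29 + 17)/35) = 1.
  m_6 = 35*1 - 17 = 18, d_6 = (884 - 18^2)/35 = 560/35 = 16, a_6 = floor((29 + 18)/16) = 2.
  m_7 = 16*2 - 18 = 14, d_7 = (884 - 14^2)/16 = 688/16 = 43, a_7 = floor((29 + 14)/43) = 1.
  m_8 = 43*1 - 14 = 29, d_8 = (884 - 29^2)/43 = 43/43 = 1, a_8 = floor((29 + 29)/1) = 58.
  m_9 = 1*58 - 29 = 29, d_9 = (884 - 29^2)/1 = 43/1 = 43: (m_9, d_9) = (m_1, d_1) = (29, 43), so from here the quotients repeat a_1, ..., a_8; the period length is 8.
Hence the expansion of sqrt(884) is a_0 = 29 followed by the repeating block 1, 2, 1, 2, 1, 2, 1, 58 (period 8).

[29; (1, 2, 1, 2, 1, 2, 1, 58)]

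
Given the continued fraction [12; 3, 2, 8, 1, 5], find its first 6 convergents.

12/1, 37/3, 86/7, 725/59, 811/66, 4780/389

Using the convergent recurrence p_i = a_i*p_{i-1} + p_{i-2}, q_i = a_i*q_{i-1} + q_{i-2} with p_{-2}=0, p_{-1}=1, q_{-2}=1, q_{-1}=0:
  i=0: a_0=12, p_0 = 12*1 + 0 = 12, q_0 = 12*0 + 1 = 1.
  i=1: a_1=3, p_1 = 3*12 + 1 = 37, q_1 = 3*1 + 0 = 3.
  i=2: a_2=2, p_2 = 2*37 + 12 = 86, q_2 = 2*3 + 1 = 7.
  i=3: a_3=8, p_3 = 8*86 + 37 = 725, q_3 = 8*7 + 3 = 59.
  i=4: a_4=1, p_4 = 1*725 + 86 = 811, q_4 = 1*59 + 7 = 66.
  i=5: a_5=5, p_5 = 5*811 + 725 = 4780, q_5 = 5*66 + 59 = 389.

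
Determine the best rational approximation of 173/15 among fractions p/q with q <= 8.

Expand x = 173/15 as a continued fraction with the Euclidean algorithm:
  173 = 11*15 + 8, so a_0 = 11.
  15 = 1*8 + 7, so a_1 = 1.
  8 = 1*7 + 1, so a_2 = 1.
  7 = 7*1 + 0, so a_3 = 7.
so x = [11; 1, 1, 7].
Convergents (p_i = a_i*p_{i-1} + p_{i-2}, q_i = a_i*q_{i-1} + q_{i-2} with p_{-2}=0, p_{-1}=1, q_{-2}=1, q_{-1}=0), until the denominator exceeds 8:
  i=0: a_0=11, p_0 = 11*1 + 0 = 11, q_0 = 11*0 + 1 = 1.
  i=1: a_1=1, p_1 = 1*11 + 1 = 12, q_1 = 1*1 + 0 = 1.
  i=2: a_2=1, p_2 = 1*12 + 11 = 23, q_2 = 1*1 + 1 = 2.
  i=3: a_3=7, p_3 = 7*23 + 12 = 173, q_3 = 7*2 + 1 = 15.
q_3 = 15 > 8, so the last convergent with denominator <= 8 is p_2/q_2 = 23/2.
The closest fraction with denominator <= 8 is either p_2/q_2 or the intermediate fraction (k*p_2 + p_1)/(k*q_2 + q_1) with the largest k >= 1 whose denominator stays <= 8; these approach x as k grows, and every other convergent or intermediate fraction in range is farther away.
Largest k: floor((8 - q_1)/q_2) = floor((8 - 1)/2) = 3.
That gives (3*23 + 12)/(3*2 + 1) = 81/7.
Compare the errors: |x - 23/2| = |173*2 - 23*15|/(15*2) = 1/30, and |x - 81/7| = |173*7 - 81*15|/(15*7) = 4/105.
Cross-multiplying, 1*105 = 105 < 120 = 4*30, so 1/30 is smaller: the convergent 23/2 is closer to x than 81/7.

23/2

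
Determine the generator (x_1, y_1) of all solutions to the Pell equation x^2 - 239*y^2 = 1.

First expand sqrt(239) as a continued fraction. With x_i = (sqrt(239) + m_i)/d_i and (m_0, d_0) = (0, 1): a_0 = floor(sqrt(239)) = 15, since 15^2 = 225 <= 239 < 256 = 16^2.
Iterate m_{i+1} = d_i*a_i - m_i, d_{i+1} = (239 - m_{i+1}^2)/d_i, a_{i+1} = floor((a_0 + m_{i+1})/d_{i+1}):
  m_1 = 1*15 - 0 = 15, d_1 = (239 - 15^2)/1 = 14/1 = 14, a_1 = floor((15 + 15)/14) = 2.
  m_2 = 14*2 - 15 = 13, d_2 = (239 - 13^2)/14 = 70/14 = 5, a_2 = floor((15 + 13)/5) = 5.
  m_3 = 5*5 - 13 = 12, d_3 = (239 - 12^2)/5 = 95/5 = 19, a_3 = floor((15 + 12)/19) = 1.
  m_4 = 19*1 - 12 = 7, d_4 = (239 - 7^2)/19 = 190/19 = 10, a_4 = floor((15 + 7)/10) = 2.
  m_5 = 10*2 - 7 = 13, d_5 = (239 - 13^2)/10 = 70/10 = 7, a_5 = floor((15 + 13)/7) = 4.
  m_6 = 7*4 - 13 = 15, d_6 = (239 - 15^2)/7 = 14/7 = 2, a_6 = floor((15 + 15)/2) = 15.
  m_7 = 2*15 - 15 = 15, d_7 = (239 - 15^2)/2 = 14/2 = 7, a_7 = floor((15 + 15)/7) = 4.
  m_8 = 7*4 - 15 = 13, d_8 = (239 - 13^2)/7 = 70/7 = 10, a_8 = floor((15 + 13)/10) = 2.
  m_9 = 10*2 - 13 = 7, d_9 = (239 - 7^2)/10 = 190/10 = 19, a_9 = floor((15 + 7)/19) = 1.
  m_10 = 19*1 - 7 = 12, d_10 = (239 - 12^2)/19 = 95/19 = 5, a_10 = floor((15 + 12)/5) = 5.
  m_11 = 5*5 - 12 = 13, d_11 = (239 - 13^2)/5 = 70/5 = 14, a_11 = floor((15 + 13)/14) = 2.
  m_12 = 14*2 - 13 = 15, d_12 = (239 - 15^2)/14 = 14/14 = 1, a_12 = floor((15 + 15)/1) = 30.
  m_13 = 1*30 - 15 = 15, d_13 = (239 - 15^2)/1 = 14/1 = 14: (m_13, d_13) = (m_1, d_1) = (15, 14), so from here the quotients repeat a_1, ..., a_12; the period length is 12.
So sqrt(239) = [15; (2, 5, 1, 2, 4, 15, 4, 2, 1, 5, 2, 30)] with period length k = 12.
k is even, so the fundamental solution of x^2 - 239y^2 = 1 is (p_{k-1}, q_{k-1}) = (p_11, q_11); compute convergents through index 11.
Convergents (p_i = a_i*p_{i-1} + p_{i-2}, q_i = a_i*q_{i-1} + q_{i-2} with p_{-2}=0, p_{-1}=1, q_{-2}=1, q_{-1}=0):
  i=0: a_0=15, p_0 = 15*1 + 0 = 15, q_0 = 15*0 + 1 = 1.
  i=1: a_1=2, p_1 = 2*15 + 1 = 31, q_1 = 2*1 + 0 = 2.
  i=2: a_2=5, p_2 = 5*31 + 15 = 170, q_2 = 5*2 + 1 = 11.
  i=3: a_3=1, p_3 = 1*170 + 31 = 201, q_3 = 1*11 + 2 = 13.
  i=4: a_4=2, p_4 = 2*201 + 170 = 572, q_4 = 2*13 + 11 = 37.
  i=5: a_5=4, p_5 = 4*572 + 201 = 2489, q_5 = 4*37 + 13 = 161.
  i=6: a_6=15, p_6 = 15*2489 + 572 = 37907, q_6 = 15*161 + 37 = 2452.
  i=7: a_7=4, p_7 = 4*37907 + 2489 = 154117, q_7 = 4*2452 + 161 = 9969.
  i=8: a_8=2, p_8 = 2*154117 + 37907 = 346141, q_8 = 2*9969 + 2452 = 22390.
  i=9: a_9=1, p_9 = 1*346141 + 154117 = 500258, q_9 = 1*22390 + 9969 = 32359.
  i=10: a_10=5, p_10 = 5*500258 + 346141 = 2847431, q_10 = 5*32359 + 22390 = 184185.
  i=11: a_11=2, p_11 = 2*2847431 + 500258 = 6195120, q_11 = 2*184185 + 32359 = 400729.
Check: 6195120^2 - 239*400729^2 = 38379511814400 - 38379511814399 = 1, so (x, y) = (6195120, 400729) solves the equation, and by the theorem it is the least positive solution.

(x, y) = (6195120, 400729)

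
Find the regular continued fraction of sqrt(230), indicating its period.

Write x_i = (sqrt(230) + m_i)/d_i with (m_0, d_0) = (0, 1). a_0 = floor(sqrt(230)) = 15, since 15^2 = 225 <= 230 < 256 = 16^2.
Iterate m_{i+1} = d_i*a_i - m_i, d_{i+1} = (230 - m_{i+1}^2)/d_i, a_{i+1} = floor((a_0 + m_{i+1})/d_{i+1}):
  m_1 = 1*15 - 0 = 15, d_1 = (230 - 15^2)/1 = 5/1 = 5, a_1 = floor((15 + 15)/5) = 6.
  m_2 = 5*6 - 15 = 15, d_2 = (230 - 15^2)/5 = 5/5 = 1, a_2 = floor((15 + 15)/1) = 30.
  m_3 = 1*30 - 15 = 15, d_3 = (230 - 15^2)/1 = 5/1 = 5: (m_3, d_3) = (m_1, d_1) = (15, 5), so from here the quotients repeat a_1, a_2; the period length is 2.
Hence the expansion of sqrt(230) is a_0 = 15 followed by the repeating block 6, 30 (period 2).

[15; (6, 30)]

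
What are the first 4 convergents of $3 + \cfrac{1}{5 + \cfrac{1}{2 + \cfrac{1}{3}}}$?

3/1, 16/5, 35/11, 121/38

Using the convergent recurrence p_i = a_i*p_{i-1} + p_{i-2}, q_i = a_i*q_{i-1} + q_{i-2} with p_{-2}=0, p_{-1}=1, q_{-2}=1, q_{-1}=0:
  i=0: a_0=3, p_0 = 3*1 + 0 = 3, q_0 = 3*0 + 1 = 1.
  i=1: a_1=5, p_1 = 5*3 + 1 = 16, q_1 = 5*1 + 0 = 5.
  i=2: a_2=2, p_2 = 2*16 + 3 = 35, q_2 = 2*5 + 1 = 11.
  i=3: a_3=3, p_3 = 3*35 + 16 = 121, q_3 = 3*11 + 5 = 38.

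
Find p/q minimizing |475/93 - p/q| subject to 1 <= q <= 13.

Expand x = 475/93 as a continued fraction with the Euclidean algorithm:
  475 = 5*93 + 10, so a_0 = 5.
  93 = 9*10 + 3, so a_1 = 9.
  10 = 3*3 + 1, so a_2 = 3.
  3 = 3*1 + 0, so a_3 = 3.
so x = [5; 9, 3, 3].
Convergents (p_i = a_i*p_{i-1} + p_{i-2}, q_i = a_i*q_{i-1} + q_{i-2} with p_{-2}=0, p_{-1}=1, q_{-2}=1, q_{-1}=0), until the denominator exceeds 13:
  i=0: a_0=5, p_0 = 5*1 + 0 = 5, q_0 = 5*0 + 1 = 1.
  i=1: a_1=9, p_1 = 9*5 + 1 = 46, q_1 = 9*1 + 0 = 9.
  i=2: a_2=3, p_2 = 3*46 + 5 = 143, q_2 = 3*9 + 1 = 28.
q_2 = 28 > 13, so the last convergent with denominator <= 13 is p_1/q_1 = 46/9.
The closest fraction with denominator <= 13 is either p_1/q_1 or the intermediate fraction (k*p_1 + p_0)/(k*q_1 + q_0) with the largest k >= 1 whose denominator stays <= 13; these approach x as k grows, and every other convergent or intermediate fraction in range is farther away.
Largest k: floor((13 - q_0)/q_1) = floor((13 - 1)/9) = 1.
That gives (1*46 + 5)/(1*9 + 1) = 51/10.
Compare the errors: |x - 46/9| = |475*9 - 46*93|/(93*9) = 3/837, and |x - 51/10| = |475*10 - 51*93|/(93*10) = 7/930.
Cross-multiplying, 3*930 = 2790 < 5859 = 7*837, so 3/837 is smaller: the convergent 46/9 is closer to x than 51/10.

46/9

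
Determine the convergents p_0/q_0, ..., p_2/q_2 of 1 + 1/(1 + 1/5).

1/1, 2/1, 11/6

Using the convergent recurrence p_i = a_i*p_{i-1} + p_{i-2}, q_i = a_i*q_{i-1} + q_{i-2} with p_{-2}=0, p_{-1}=1, q_{-2}=1, q_{-1}=0:
  i=0: a_0=1, p_0 = 1*1 + 0 = 1, q_0 = 1*0 + 1 = 1.
  i=1: a_1=1, p_1 = 1*1 + 1 = 2, q_1 = 1*1 + 0 = 1.
  i=2: a_2=5, p_2 = 5*2 + 1 = 11, q_2 = 5*1 + 1 = 6.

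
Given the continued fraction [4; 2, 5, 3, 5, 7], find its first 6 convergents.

4/1, 9/2, 49/11, 156/35, 829/186, 5959/1337

Using the convergent recurrence p_i = a_i*p_{i-1} + p_{i-2}, q_i = a_i*q_{i-1} + q_{i-2} with p_{-2}=0, p_{-1}=1, q_{-2}=1, q_{-1}=0:
  i=0: a_0=4, p_0 = 4*1 + 0 = 4, q_0 = 4*0 + 1 = 1.
  i=1: a_1=2, p_1 = 2*4 + 1 = 9, q_1 = 2*1 + 0 = 2.
  i=2: a_2=5, p_2 = 5*9 + 4 = 49, q_2 = 5*2 + 1 = 11.
  i=3: a_3=3, p_3 = 3*49 + 9 = 156, q_3 = 3*11 + 2 = 35.
  i=4: a_4=5, p_4 = 5*156 + 49 = 829, q_4 = 5*35 + 11 = 186.
  i=5: a_5=7, p_5 = 7*829 + 156 = 5959, q_5 = 7*186 + 35 = 1337.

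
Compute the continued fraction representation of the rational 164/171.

[0; 1, 23, 2, 3]

Run the Euclidean algorithm on 164 and 171; the successive quotients are the partial quotients a_0, a_1, ... (each step inverts the fractional part left over by the previous one):
  164 = 0*171 + 164, so a_0 = 0.
  171 = 1*164 + 7, so a_1 = 1.
  164 = 23*7 + 3, so a_2 = 23.
  7 = 2*3 + 1, so a_3 = 2.
  3 = 3*1 + 0, so a_4 = 3.
The remainder reaches 0 after 5 divisions, so the expansion has 5 partial quotients, read off in order.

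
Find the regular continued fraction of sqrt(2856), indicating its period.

Write x_i = (sqrt(2856) + m_i)/d_i with (m_0, d_0) = (0, 1). a_0 = floor(sqrt(2856)) = 53, since 53^2 = 2809 <= 2856 < 2916 = 54^2.
Iterate m_{i+1} = d_i*a_i - m_i, d_{i+1} = (2856 - m_{i+1}^2)/d_i, a_{i+1} = floor((a_0 + m_{i+1})/d_{i+1}):
  m_1 = 1*53 - 0 = 53, d_1 = (2856 - 53^2)/1 = 47/1 = 47, a_1 = floor((53 + 53)/47) = 2.
  m_2 = 47*2 - 53 = 41, d_2 = (2856 - 41^2)/47 = 1175/47 = 25, a_2 = floor((53 + 41)/25) = 3.
  m_3 = 25*3 - 41 = 34, d_3 = (2856 - 34^2)/25 = 1700/25 = 68, a_3 = floor((53 + 34)/68) = 1.
  m_4 = 68*1 - 34 = 34, d_4 = (2856 - 34^2)/68 = 1700/68 = 25, a_4 = floor((53 + 34)/25) = 3.
  m_5 = 25*3 - 34 = 41, d_5 = (2856 - 41^2)/25 = 1175/25 = 47, a_5 = floor((53 + 41)/47) = 2.
  m_6 = 47*2 - 41 = 53, d_6 = (2856 - 53^2)/47 = 47/47 = 1, a_6 = floor((53 + 53)/1) = 106.
  m_7 = 1*106 - 53 = 53, d_7 = (2856 - 53^2)/1 = 47/1 = 47: (m_7, d_7) = (m_1, d_1) = (53, 47), so from here the quotients repeat a_1, ..., a_6; the period length is 6.
Hence the expansion of sqrt(2856) is a_0 = 53 followed by the repeating block 2, 3, 1, 3, 2, 106 (period 6).

[53; (2, 3, 1, 3, 2, 106)]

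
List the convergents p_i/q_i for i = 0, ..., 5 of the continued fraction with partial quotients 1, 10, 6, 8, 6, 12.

Using the convergent recurrence p_i = a_i*p_{i-1} + p_{i-2}, q_i = a_i*q_{i-1} + q_{i-2} with p_{-2}=0, p_{-1}=1, q_{-2}=1, q_{-1}=0:
  i=0: a_0=1, p_0 = 1*1 + 0 = 1, q_0 = 1*0 + 1 = 1.
  i=1: a_1=10, p_1 = 10*1 + 1 = 11, q_1 = 10*1 + 0 = 10.
  i=2: a_2=6, p_2 = 6*11 + 1 = 67, q_2 = 6*10 + 1 = 61.
  i=3: a_3=8, p_3 = 8*67 + 11 = 547, q_3 = 8*61 + 10 = 498.
  i=4: a_4=6, p_4 = 6*547 + 67 = 3349, q_4 = 6*498 + 61 = 3049.
  i=5: a_5=12, p_5 = 12*3349 + 547 = 40735, q_5 = 12*3049 + 498 = 37086.

1/1, 11/10, 67/61, 547/498, 3349/3049, 40735/37086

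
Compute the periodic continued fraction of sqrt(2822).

Write x_i = (sqrt(2822) + m_i)/d_i with (m_0, d_0) = (0, 1). a_0 = floor(sqrt(2822)) = 53, since 53^2 = 2809 <= 2822 < 2916 = 54^2.
Iterate m_{i+1} = d_i*a_i - m_i, d_{i+1} = (2822 - m_{i+1}^2)/d_i, a_{i+1} = floor((a_0 + m_{i+1})/d_{i+1}):
  m_1 = 1*53 - 0 = 53, d_1 = (2822 - 53^2)/1 = 13/1 = 13, a_1 = floor((53 + 53)/13) = 8.
  m_2 = 13*8 - 53 = 51, d_2 = (2822 - 51^2)/13 = 221/13 = 17, a_2 = floor((53 + 51)/17) = 6.
  m_3 = 17*6 - 51 = 51, d_3 = (2822 - 51^2)/17 = 221/17 = 13, a_3 = floor((53 + 51)/13) = 8.
  m_4 = 13*8 - 51 = 53, d_4 = (2822 - 53^2)/13 = 13/13 = 1, a_4 = floor((53 + 53)/1) = 106.
  m_5 = 1*106 - 53 = 53, d_5 = (2822 - 53^2)/1 = 13/1 = 13: (m_5, d_5) = (m_1, d_1) = (53, 13), so from here the quotients repeat a_1, ..., a_4; the period length is 4.
Hence the expansion of sqrt(2822) is a_0 = 53 followed by the repeating block 8, 6, 8, 106 (period 4).

[53; (8, 6, 8, 106)]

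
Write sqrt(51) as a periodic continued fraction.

Write x_i = (sqrt(51) + m_i)/d_i with (m_0, d_0) = (0, 1). a_0 = floor(sqrt(51)) = 7, since 7^2 = 49 <= 51 < 64 = 8^2.
Iterate m_{i+1} = d_i*a_i - m_i, d_{i+1} = (51 - m_{i+1}^2)/d_i, a_{i+1} = floor((a_0 + m_{i+1})/d_{i+1}):
  m_1 = 1*7 - 0 = 7, d_1 = (51 - 7^2)/1 = 2/1 = 2, a_1 = floor((7 + 7)/2) = 7.
  m_2 = 2*7 - 7 = 7, d_2 = (51 - 7^2)/2 = 2/2 = 1, a_2 = floor((7 + 7)/1) = 14.
  m_3 = 1*14 - 7 = 7, d_3 = (51 - 7^2)/1 = 2/1 = 2: (m_3, d_3) = (m_1, d_1) = (7, 2), so from here the quotients repeat a_1, a_2; the period length is 2.
Hence the expansion of sqrt(51) is a_0 = 7 followed by the repeating block 7, 14 (period 2).

[7; (7, 14)]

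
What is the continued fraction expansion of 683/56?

Run the Euclidean algorithm on 683 and 56; the successive quotients are the partial quotients a_0, a_1, ... (each step inverts the fractional part left over by the previous one):
  683 = 12*56 + 11, so a_0 = 12.
  56 = 5*11 + 1, so a_1 = 5.
  11 = 11*1 + 0, so a_2 = 11.
The remainder reaches 0 after 3 divisions, so the expansion has 3 partial quotients, read off in order.

[12; 5, 11]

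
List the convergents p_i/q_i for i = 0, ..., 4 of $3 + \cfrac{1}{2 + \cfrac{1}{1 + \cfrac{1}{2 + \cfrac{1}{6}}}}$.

3/1, 7/2, 10/3, 27/8, 172/51

Using the convergent recurrence p_i = a_i*p_{i-1} + p_{i-2}, q_i = a_i*q_{i-1} + q_{i-2} with p_{-2}=0, p_{-1}=1, q_{-2}=1, q_{-1}=0:
  i=0: a_0=3, p_0 = 3*1 + 0 = 3, q_0 = 3*0 + 1 = 1.
  i=1: a_1=2, p_1 = 2*3 + 1 = 7, q_1 = 2*1 + 0 = 2.
  i=2: a_2=1, p_2 = 1*7 + 3 = 10, q_2 = 1*2 + 1 = 3.
  i=3: a_3=2, p_3 = 2*10 + 7 = 27, q_3 = 2*3 + 2 = 8.
  i=4: a_4=6, p_4 = 6*27 + 10 = 172, q_4 = 6*8 + 3 = 51.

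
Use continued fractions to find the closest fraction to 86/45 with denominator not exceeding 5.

2/1

Expand x = 86/45 as a continued fraction with the Euclidean algorithm:
  86 = 1*45 + 41, so a_0 = 1.
  45 = 1*41 + 4, so a_1 = 1.
  41 = 10*4 + 1, so a_2 = 10.
  4 = 4*1 + 0, so a_3 = 4.
so x = [1; 1, 10, 4].
Convergents (p_i = a_i*p_{i-1} + p_{i-2}, q_i = a_i*q_{i-1} + q_{i-2} with p_{-2}=0, p_{-1}=1, q_{-2}=1, q_{-1}=0), until the denominator exceeds 5:
  i=0: a_0=1, p_0 = 1*1 + 0 = 1, q_0 = 1*0 + 1 = 1.
  i=1: a_1=1, p_1 = 1*1 + 1 = 2, q_1 = 1*1 + 0 = 1.
  i=2: a_2=10, p_2 = 10*2 + 1 = 21, q_2 = 10*1 + 1 = 11.
q_2 = 11 > 5, so the last convergent with denominator <= 5 is p_1/q_1 = 2/1.
The closest fraction with denominator <= 5 is either p_1/q_1 or the intermediate fraction (k*p_1 + p_0)/(k*q_1 + q_0) with the largest k >= 1 whose denominator stays <= 5; these approach x as k grows, and every other convergent or intermediate fraction in range is farther away.
Largest k: floor((5 - q_0)/q_1) = floor((5 - 1)/1) = 4.
That gives (4*2 + 1)/(4*1 + 1) = 9/5.
Compare the errors: |x - 2/1| = |86*1 - 2*45|/(45*1) = 4/45, and |x - 9/5| = |86*5 - 9*45|/(45*5) = 25/225.
Cross-multiplying, 4*225 = 900 < 1125 = 25*45, so 4/45 is smaller: the convergent 2/1 is closer to x than 9/5.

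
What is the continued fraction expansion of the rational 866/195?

Run the Euclidean algorithm on 866 and 195; the successive quotients are the partial quotients a_0, a_1, ... (each step inverts the fractional part left over by the previous one):
  866 = 4*195 + 86, so a_0 = 4.
  195 = 2*86 + 23, so a_1 = 2.
  86 = 3*23 + 17, so a_2 = 3.
  23 = 1*17 + 6, so a_3 = 1.
  17 = 2*6 + 5, so a_4 = 2.
  6 = 1*5 + 1, so a_5 = 1.
  5 = 5*1 + 0, so a_6 = 5.
The remainder reaches 0 after 7 divisions, so the expansion has 7 partial quotients, read off in order.

[4; 2, 3, 1, 2, 1, 5]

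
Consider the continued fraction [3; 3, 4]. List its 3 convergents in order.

3/1, 10/3, 43/13

Using the convergent recurrence p_i = a_i*p_{i-1} + p_{i-2}, q_i = a_i*q_{i-1} + q_{i-2} with p_{-2}=0, p_{-1}=1, q_{-2}=1, q_{-1}=0:
  i=0: a_0=3, p_0 = 3*1 + 0 = 3, q_0 = 3*0 + 1 = 1.
  i=1: a_1=3, p_1 = 3*3 + 1 = 10, q_1 = 3*1 + 0 = 3.
  i=2: a_2=4, p_2 = 4*10 + 3 = 43, q_2 = 4*3 + 1 = 13.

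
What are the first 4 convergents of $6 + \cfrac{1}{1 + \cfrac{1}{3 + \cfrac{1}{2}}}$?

Using the convergent recurrence p_i = a_i*p_{i-1} + p_{i-2}, q_i = a_i*q_{i-1} + q_{i-2} with p_{-2}=0, p_{-1}=1, q_{-2}=1, q_{-1}=0:
  i=0: a_0=6, p_0 = 6*1 + 0 = 6, q_0 = 6*0 + 1 = 1.
  i=1: a_1=1, p_1 = 1*6 + 1 = 7, q_1 = 1*1 + 0 = 1.
  i=2: a_2=3, p_2 = 3*7 + 6 = 27, q_2 = 3*1 + 1 = 4.
  i=3: a_3=2, p_3 = 2*27 + 7 = 61, q_3 = 2*4 + 1 = 9.

6/1, 7/1, 27/4, 61/9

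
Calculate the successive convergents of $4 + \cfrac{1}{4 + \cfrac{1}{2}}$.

4/1, 17/4, 38/9

Using the convergent recurrence p_i = a_i*p_{i-1} + p_{i-2}, q_i = a_i*q_{i-1} + q_{i-2} with p_{-2}=0, p_{-1}=1, q_{-2}=1, q_{-1}=0:
  i=0: a_0=4, p_0 = 4*1 + 0 = 4, q_0 = 4*0 + 1 = 1.
  i=1: a_1=4, p_1 = 4*4 + 1 = 17, q_1 = 4*1 + 0 = 4.
  i=2: a_2=2, p_2 = 2*17 + 4 = 38, q_2 = 2*4 + 1 = 9.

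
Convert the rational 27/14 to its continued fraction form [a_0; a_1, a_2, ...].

Run the Euclidean algorithm on 27 and 14; the successive quotients are the partial quotients a_0, a_1, ... (each step inverts the fractional part left over by the previous one):
  27 = 1*14 + 13, so a_0 = 1.
  14 = 1*13 + 1, so a_1 = 1.
  13 = 13*1 + 0, so a_2 = 13.
The remainder reaches 0 after 3 divisions, so the expansion has 3 partial quotients, read off in order.

[1; 1, 13]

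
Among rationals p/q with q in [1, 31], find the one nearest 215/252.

23/27

Expand x = 215/252 as a continued fraction with the Euclidean algorithm:
  215 = 0*252 + 215, so a_0 = 0.
  252 = 1*215 + 37, so a_1 = 1.
  215 = 5*37 + 30, so a_2 = 5.
  37 = 1*30 + 7, so a_3 = 1.
  30 = 4*7 + 2, so a_4 = 4.
  7 = 3*2 + 1, so a_5 = 3.
  2 = 2*1 + 0, so a_6 = 2.
so x = [0; 1, 5, 1, 4, 3, 2].
Convergents (p_i = a_i*p_{i-1} + p_{i-2}, q_i = a_i*q_{i-1} + q_{i-2} with p_{-2}=0, p_{-1}=1, q_{-2}=1, q_{-1}=0), until the denominator exceeds 31:
  i=0: a_0=0, p_0 = 0*1 + 0 = 0, q_0 = 0*0 + 1 = 1.
  i=1: a_1=1, p_1 = 1*0 + 1 = 1, q_1 = 1*1 + 0 = 1.
  i=2: a_2=5, p_2 = 5*1 + 0 = 5, q_2 = 5*1 + 1 = 6.
  i=3: a_3=1, p_3 = 1*5 + 1 = 6, q_3 = 1*6 + 1 = 7.
  i=4: a_4=4, p_4 = 4*6 + 5 = 29, q_4 = 4*7 + 6 = 34.
q_4 = 34 > 31, so the last convergent with denominator <= 31 is p_3/q_3 = 6/7.
The closest fraction with denominator <= 31 is either p_3/q_3 or the intermediate fraction (k*p_3 + p_2)/(k*q_3 + q_2) with the largest k >= 1 whose denominator stays <= 31; these approach x as k grows, and every other convergent or intermediate fraction in range is farther away.
Largest k: floor((31 - q_2)/q_3) = floor((31 - 6)/7) = 3.
That gives (3*6 + 5)/(3*7 + 6) = 23/27.
Compare the errors: |x - 6/7| = |215*7 - 6*252|/(252*7) = 7/1764, and |x - 23/27| = |215*27 - 23*252|/(252*27) = 9/6804.
Cross-multiplying, 9*1764 = 15876 < 47628 = 7*6804, so 9/6804 is smaller: the intermediate fraction 23/27 is closer to x than 6/7.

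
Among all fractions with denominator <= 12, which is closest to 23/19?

Expand x = 23/19 as a continued fraction with the Euclidean algorithm:
  23 = 1*19 + 4, so a_0 = 1.
  19 = 4*4 + 3, so a_1 = 4.
  4 = 1*3 + 1, so a_2 = 1.
  3 = 3*1 + 0, so a_3 = 3.
so x = [1; 4, 1, 3].
Convergents (p_i = a_i*p_{i-1} + p_{i-2}, q_i = a_i*q_{i-1} + q_{i-2} with p_{-2}=0, p_{-1}=1, q_{-2}=1, q_{-1}=0), until the denominator exceeds 12:
  i=0: a_0=1, p_0 = 1*1 + 0 = 1, q_0 = 1*0 + 1 = 1.
  i=1: a_1=4, p_1 = 4*1 + 1 = 5, q_1 = 4*1 + 0 = 4.
  i=2: a_2=1, p_2 = 1*5 + 1 = 6, q_2 = 1*4 + 1 = 5.
  i=3: a_3=3, p_3 = 3*6 + 5 = 23, q_3 = 3*5 + 4 = 19.
q_3 = 19 > 12, so the last convergent with denominator <= 12 is p_2/q_2 = 6/5.
The closest fraction with denominator <= 12 is either p_2/q_2 or the intermediate fraction (k*p_2 + p_1)/(k*q_2 + q_1) with the largest k >= 1 whose denominator stays <= 12; these approach x as k grows, and every other convergent or intermediate fraction in range is farther away.
Largest k: floor((12 - q_1)/q_2) = floor((12 - 4)/5) = 1.
That gives (1*6 + 5)/(1*5 + 4) = 11/9.
Compare the errors: |x - 6/5| = |23*5 - 6*19|/(19*5) = 1/95, and |x - 11/9| = |23*9 - 11*19|/(19*9) = 2/171.
Cross-multiplying, 1*171 = 171 < 190 = 2*95, so 1/95 is smaller: the convergent 6/5 is closer to x than 11/9.

6/5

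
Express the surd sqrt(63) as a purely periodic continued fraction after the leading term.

[7; (1, 14)]

Write x_i = (sqrt(63) + m_i)/d_i with (m_0, d_0) = (0, 1). a_0 = floor(sqrt(63)) = 7, since 7^2 = 49 <= 63 < 64 = 8^2.
Iterate m_{i+1} = d_i*a_i - m_i, d_{i+1} = (63 - m_{i+1}^2)/d_i, a_{i+1} = floor((a_0 + m_{i+1})/d_{i+1}):
  m_1 = 1*7 - 0 = 7, d_1 = (63 - 7^2)/1 = 14/1 = 14, a_1 = floor((7 + 7)/14) = 1.
  m_2 = 14*1 - 7 = 7, d_2 = (63 - 7^2)/14 = 14/14 = 1, a_2 = floor((7 + 7)/1) = 14.
  m_3 = 1*14 - 7 = 7, d_3 = (63 - 7^2)/1 = 14/1 = 14: (m_3, d_3) = (m_1, d_1) = (7, 14), so from here the quotients repeat a_1, a_2; the period length is 2.
Hence the expansion of sqrt(63) is a_0 = 7 followed by the repeating block 1, 14 (period 2).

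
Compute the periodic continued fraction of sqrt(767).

[27; (1, 2, 3, 1, 1, 1, 1, 1, 3, 2, 1, 54)]

Write x_i = (sqrt(767) + m_i)/d_i with (m_0, d_0) = (0, 1). a_0 = floor(sqrt(767)) = 27, since 27^2 = 729 <= 767 < 784 = 28^2.
Iterate m_{i+1} = d_i*a_i - m_i, d_{i+1} = (767 - m_{i+1}^2)/d_i, a_{i+1} = floor((a_0 + m_{i+1})/d_{i+1}):
  m_1 = 1*27 - 0 = 27, d_1 = (767 - 27^2)/1 = 38/1 = 38, a_1 = floor((27 + 27)/38) = 1.
  m_2 = 38*1 - 27 = 11, d_2 = (767 - 11^2)/38 = 646/38 = 17, a_2 = floor((27 + 11)/17) = 2.
  m_3 = 17*2 - 11 = 23, d_3 = (767 - 23^2)/17 = 238/17 = 14, a_3 = floor((27 + 23)/14) = 3.
  m_4 = 14*3 - 23 = 19, d_4 = (767 - 19^2)/14 = 406/14 = 29, a_4 = floor((27 + 19)/29) = 1.
  m_5 = 29*1 - 19 = 10, d_5 = (767 - 10^2)/29 = 667/29 = 23, a_5 = floor((27 + 10)/23) = 1.
  m_6 = 23*1 - 10 = 13, d_6 = (767 - 13^2)/23 = 598/23 = 26, a_6 = floor((27 + 13)/26) = 1.
  m_7 = 26*1 - 13 = 13, d_7 = (767 - 13^2)/26 = 598/26 = 23, a_7 = floor((27 + 13)/23) = 1.
  m_8 = 23*1 - 13 = 10, d_8 = (767 - 10^2)/23 = 667/23 = 29, a_8 = floor((27 + 10)/29) = 1.
  m_9 = 29*1 - 10 = 19, d_9 = (767 - 19^2)/29 = 406/29 = 14, a_9 = floor((27 + 19)/14) = 3.
  m_10 = 14*3 - 19 = 23, d_10 = (767 - 23^2)/14 = 238/14 = 17, a_10 = floor((27 + 23)/17) = 2.
  m_11 = 17*2 - 23 = 11, d_11 = (767 - 11^2)/17 = 646/17 = 38, a_11 = floor((27 + 11)/38) = 1.
  m_12 = 38*1 - 11 = 27, d_12 = (767 - 27^2)/38 = 38/38 = 1, a_12 = floor((27 + 27)/1) = 54.
  m_13 = 1*54 - 27 = 27, d_13 = (767 - 27^2)/1 = 38/1 = 38: (m_13, d_13) = (m_1, d_1) = (27, 38), so from here the quotients repeat a_1, ..., a_12; the period length is 12.
Hence the expansion of sqrt(767) is a_0 = 27 followed by the repeating block 1, 2, 3, 1, 1, 1, 1, 1, 3, 2, 1, 54 (period 12).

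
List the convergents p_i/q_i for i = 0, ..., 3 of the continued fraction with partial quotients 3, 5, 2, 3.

Using the convergent recurrence p_i = a_i*p_{i-1} + p_{i-2}, q_i = a_i*q_{i-1} + q_{i-2} with p_{-2}=0, p_{-1}=1, q_{-2}=1, q_{-1}=0:
  i=0: a_0=3, p_0 = 3*1 + 0 = 3, q_0 = 3*0 + 1 = 1.
  i=1: a_1=5, p_1 = 5*3 + 1 = 16, q_1 = 5*1 + 0 = 5.
  i=2: a_2=2, p_2 = 2*16 + 3 = 35, q_2 = 2*5 + 1 = 11.
  i=3: a_3=3, p_3 = 3*35 + 16 = 121, q_3 = 3*11 + 5 = 38.

3/1, 16/5, 35/11, 121/38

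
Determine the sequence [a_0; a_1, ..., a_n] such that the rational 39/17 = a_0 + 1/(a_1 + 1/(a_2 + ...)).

[2; 3, 2, 2]

Run the Euclidean algorithm on 39 and 17; the successive quotients are the partial quotients a_0, a_1, ... (each step inverts the fractional part left over by the previous one):
  39 = 2*17 + 5, so a_0 = 2.
  17 = 3*5 + 2, so a_1 = 3.
  5 = 2*2 + 1, so a_2 = 2.
  2 = 2*1 + 0, so a_3 = 2.
The remainder reaches 0 after 4 divisions, so the expansion has 4 partial quotients, read off in order.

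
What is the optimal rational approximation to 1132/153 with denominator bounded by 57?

Expand x = 1132/153 as a continued fraction with the Euclidean algorithm:
  1132 = 7*153 + 61, so a_0 = 7.
  153 = 2*61 + 31, so a_1 = 2.
  61 = 1*31 + 30, so a_2 = 1.
  31 = 1*30 + 1, so a_3 = 1.
  30 = 30*1 + 0, so a_4 = 30.
so x = [7; 2, 1, 1, 30].
Convergents (p_i = a_i*p_{i-1} + p_{i-2}, q_i = a_i*q_{i-1} + q_{i-2} with p_{-2}=0, p_{-1}=1, q_{-2}=1, q_{-1}=0), until the denominator exceeds 57:
  i=0: a_0=7, p_0 = 7*1 + 0 = 7, q_0 = 7*0 + 1 = 1.
  i=1: a_1=2, p_1 = 2*7 + 1 = 15, q_1 = 2*1 + 0 = 2.
  i=2: a_2=1, p_2 = 1*15 + 7 = 22, q_2 = 1*2 + 1 = 3.
  i=3: a_3=1, p_3 = 1*22 + 15 = 37, q_3 = 1*3 + 2 = 5.
  i=4: a_4=30, p_4 = 30*37 + 22 = 1132, q_4 = 30*5 + 3 = 153.
q_4 = 153 > 57, so the last convergent with denominator <= 57 is p_3/q_3 = 37/5.
The closest fraction with denominator <= 57 is either p_3/q_3 or the intermediate fraction (k*p_3 + p_2)/(k*q_3 + q_2) with the largest k >= 1 whose denominator stays <= 57; these approach x as k grows, and every other convergent or intermediate fraction in range is farther away.
Largest k: floor((57 - q_2)/q_3) = floor((57 - 3)/5) = 10.
That gives (10*37 + 22)/(10*5 + 3) = 392/53.
Compare the errors: |x - 37/5| = |1132*5 - 37*153|/(153*5) = 1/765, and |x - 392/53| = |1132*53 - 392*153|/(153*53) = 20/8109.
Cross-multiplying, 1*8109 = 8109 < 15300 = 20*765, so 1/765 is smaller: the convergent 37/5 is closer to x than 392/53.

37/5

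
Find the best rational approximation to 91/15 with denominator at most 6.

Expand x = 91/15 as a continued fraction with the Euclidean algorithm:
  91 = 6*15 + 1, so a_0 = 6.
  15 = 15*1 + 0, so a_1 = 15.
so x = [6; 15].
Convergents (p_i = a_i*p_{i-1} + p_{i-2}, q_i = a_i*q_{i-1} + q_{i-2} with p_{-2}=0, p_{-1}=1, q_{-2}=1, q_{-1}=0), until the denominator exceeds 6:
  i=0: a_0=6, p_0 = 6*1 + 0 = 6, q_0 = 6*0 + 1 = 1.
  i=1: a_1=15, p_1 = 15*6 + 1 = 91, q_1 = 15*1 + 0 = 15.
q_1 = 15 > 6, so the last convergent with denominator <= 6 is p_0/q_0 = 6/1.
The closest fraction with denominator <= 6 is either p_0/q_0 or the intermediate fraction (k*p_0 + p_{-1})/(k*q_0 + q_{-1}) with the largest k >= 1 whose denominator stays <= 6; these approach x as k grows, and every other convergent or intermediate fraction in range is farther away.
Largest k: floor((6 - q_{-1})/q_0) = floor((6 - 0)/1) = 6 (using the seeds p_{-1} = 1, q_{-1} = 0).
That gives (6*6 + 1)/(6*1 + 0) = 37/6.
Compare the errors: |x - 6/1| = |91*1 - 6*15|/(15*1) = 1/15, and |x - 37/6| = |91*6 - 37*15|/(15*6) = 9/90.
Cross-multiplying, 1*90 = 90 < 135 = 9*15, so 1/15 is smaller: the convergent 6/1 is closer to x than 37/6.

6/1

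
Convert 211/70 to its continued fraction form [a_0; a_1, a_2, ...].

[3; 70]

Run the Euclidean algorithm on 211 and 70; the successive quotients are the partial quotients a_0, a_1, ... (each step inverts the fractional part left over by the previous one):
  211 = 3*70 + 1, so a_0 = 3.
  70 = 70*1 + 0, so a_1 = 70.
The remainder reaches 0 after 2 divisions, so the expansion has 2 partial quotients, read off in order.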